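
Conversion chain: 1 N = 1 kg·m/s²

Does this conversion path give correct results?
The chain is correct (no errors).

Correct: Newton is defined as kg·m/s²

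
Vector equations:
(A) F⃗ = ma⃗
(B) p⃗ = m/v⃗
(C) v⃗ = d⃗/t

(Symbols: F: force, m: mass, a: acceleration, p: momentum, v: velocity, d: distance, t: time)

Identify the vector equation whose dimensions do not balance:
(B) p⃗ = m/v⃗

(A) F⃗ = ma⃗: LHS [L M T^-2], RHS [L M T^-2] ✓ — Force and acceleration are vectors, mass is a scalar
(B) p⃗ = m/v⃗: LHS [L M T^-1], RHS [L^-1 M T] ✗ — momentum is mass times velocity; should be mv⃗ (and division by a vector is undefined)
(C) v⃗ = d⃗/t: LHS [L T^-1], RHS [L T^-1] ✓ — displacement (vector) divided by time (scalar)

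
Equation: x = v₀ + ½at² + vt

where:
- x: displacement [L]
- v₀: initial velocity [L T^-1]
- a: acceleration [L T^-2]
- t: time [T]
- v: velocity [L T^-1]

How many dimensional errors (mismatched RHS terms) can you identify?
1

LHS x: [L]
- v₀: [L T^-1] ✗
- ½at²: [L] ✓
- vt: [L] ✓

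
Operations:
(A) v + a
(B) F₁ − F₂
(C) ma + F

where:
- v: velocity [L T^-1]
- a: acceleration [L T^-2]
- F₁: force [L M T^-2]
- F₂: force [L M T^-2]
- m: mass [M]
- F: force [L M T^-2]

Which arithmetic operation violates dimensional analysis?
(A) v + a

(A) v + a: v [L T^-1] and a [L T^-2] — different dimensions cannot be added/subtracted ✗
(B) F₁ − F₂: F₁ [L M T^-2] and F₂ [L M T^-2] — same dimensions ✓
(C) ma + F: ma [L M T^-2] and F [L M T^-2] — same dimensions ✓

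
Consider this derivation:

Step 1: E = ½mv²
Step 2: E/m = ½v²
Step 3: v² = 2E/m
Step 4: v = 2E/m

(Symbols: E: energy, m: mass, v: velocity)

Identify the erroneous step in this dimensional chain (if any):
Step 4

Step 1: E = ½mv² → LHS [L^2 M T^-2], RHS [L^2 M T^-2] ✓
Step 2: E/m = ½v² → LHS [L^2 T^-2], RHS [L^2 T^-2] ✓
Step 3: v² = 2E/m → LHS [L^2 T^-2], RHS [L^2 T^-2] ✓
Step 4: v = 2E/m → LHS [L T^-1], RHS [L^2 T^-2] ✗

The first dimensional inconsistency appears in step 4: v = 2E/m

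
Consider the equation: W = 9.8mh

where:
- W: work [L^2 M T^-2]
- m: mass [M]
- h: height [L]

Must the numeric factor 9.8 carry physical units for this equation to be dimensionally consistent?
Yes

W has dimensions [L^2 M T^-2], while mh alone has dimensions [L M]. For the equation to balance, the factor 9.8 must carry dimensions [L T^-2] — it is a dimensional constant (a numerical value of a physical quantity with its units suppressed), not a pure number.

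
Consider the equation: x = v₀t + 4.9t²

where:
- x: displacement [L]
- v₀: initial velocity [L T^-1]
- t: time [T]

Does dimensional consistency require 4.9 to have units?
Yes

x has dimensions [L], while t² alone has dimensions [T^2]. For the equation to balance, the factor 4.9 must carry dimensions [L T^-2] — it is a dimensional constant (a numerical value of a physical quantity with its units suppressed), not a pure number.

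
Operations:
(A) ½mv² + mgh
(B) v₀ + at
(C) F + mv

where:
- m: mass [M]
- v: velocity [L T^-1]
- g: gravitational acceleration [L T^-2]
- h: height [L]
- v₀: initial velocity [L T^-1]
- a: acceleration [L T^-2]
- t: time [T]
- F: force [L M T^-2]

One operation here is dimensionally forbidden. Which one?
(C) F + mv

(A) ½mv² + mgh: ½mv² [L^2 M T^-2] and mgh [L^2 M T^-2] — same dimensions ✓
(B) v₀ + at: v₀ [L T^-1] and at [L T^-1] — same dimensions ✓
(C) F + mv: F [L M T^-2] and mv [L M T^-1] — different dimensions cannot be added/subtracted ✗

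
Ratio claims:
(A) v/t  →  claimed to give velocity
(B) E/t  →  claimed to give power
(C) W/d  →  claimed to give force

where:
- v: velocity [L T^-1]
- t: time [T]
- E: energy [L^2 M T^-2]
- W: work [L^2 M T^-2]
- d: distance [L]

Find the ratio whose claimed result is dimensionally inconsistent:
(A) v/t does not give velocity

(A) v/t: [L T^-2] ≠ velocity [L T^-1] ✗
(B) E/t: [L^2 M T^-3] = power [L^2 M T^-3] ✓
(C) W/d: [L M T^-2] = force [L M T^-2] ✓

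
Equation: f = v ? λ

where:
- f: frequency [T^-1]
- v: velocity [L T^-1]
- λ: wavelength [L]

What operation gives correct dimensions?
division (÷): f = v ÷ λ

f [T^-1]; v [L T^-1]; λ [L].
v × λ → [L^2 T^-1] ✗
v ÷ λ → [T^-1] ✓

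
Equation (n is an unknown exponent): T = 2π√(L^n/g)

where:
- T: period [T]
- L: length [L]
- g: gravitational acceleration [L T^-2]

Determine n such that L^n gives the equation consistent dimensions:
n = 1

T has dimensions [T]; L has dimensions [L].
With n = 1: 2π√(L^1/g) has dimensions [T], matching the LHS ✓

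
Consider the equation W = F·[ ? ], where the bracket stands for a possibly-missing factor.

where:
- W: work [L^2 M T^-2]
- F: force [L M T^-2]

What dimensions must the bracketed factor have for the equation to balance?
[L] — length (e.g. a distance d)

W has dimensions [L^2 M T^-2]; F has dimensions [L M T^-2].
The bracketed factor must supply [L^2 M T^-2] / [L M T^-2] = [L].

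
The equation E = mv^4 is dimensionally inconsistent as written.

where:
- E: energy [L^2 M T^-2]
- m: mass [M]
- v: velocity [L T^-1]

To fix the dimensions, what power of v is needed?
The exponent of v should be 2: E = mv^2

The LHS E has dimensions [L^2 M T^-2]; v has dimensions [L T^-1].
As written, the RHS mv^4 (exponent 4 on v) has dimensions [L^4 M T^-4], which does not match.
With exponent 2, the RHS mv^2 has dimensions [L^2 M T^-2], matching the LHS.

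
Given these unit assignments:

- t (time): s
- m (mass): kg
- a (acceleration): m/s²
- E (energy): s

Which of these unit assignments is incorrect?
E

The variable E (energy) should have units J, not s.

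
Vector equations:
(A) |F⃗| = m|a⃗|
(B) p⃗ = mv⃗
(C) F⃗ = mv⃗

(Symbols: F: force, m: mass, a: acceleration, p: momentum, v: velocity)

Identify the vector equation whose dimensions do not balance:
(C) F⃗ = mv⃗

(A) |F⃗| = m|a⃗|: LHS [L M T^-2], RHS [L M T^-2] ✓ — magnitudes of vectors are scalars
(B) p⃗ = mv⃗: LHS [L M T^-1], RHS [L M T^-1] ✓ — mass (scalar) times velocity (vector)
(C) F⃗ = mv⃗: LHS [L M T^-2], RHS [L M T^-1] ✗ — mass times velocity is momentum, not force; should be ma⃗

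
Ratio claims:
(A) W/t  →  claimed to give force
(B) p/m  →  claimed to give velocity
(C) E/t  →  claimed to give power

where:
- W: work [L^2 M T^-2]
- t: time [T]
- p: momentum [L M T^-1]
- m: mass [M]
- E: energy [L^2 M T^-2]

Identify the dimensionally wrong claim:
(A) W/t does not give force

(A) W/t: [L^2 M T^-3] ≠ force [L M T^-2] ✗
(B) p/m: [L T^-1] = velocity [L T^-1] ✓
(C) E/t: [L^2 M T^-3] = power [L^2 M T^-3] ✓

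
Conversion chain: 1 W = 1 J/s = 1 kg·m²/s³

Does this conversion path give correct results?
The chain is correct (no errors).

Correct: Watt is Joule per second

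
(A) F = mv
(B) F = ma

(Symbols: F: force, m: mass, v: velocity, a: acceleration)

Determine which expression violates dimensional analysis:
(A)

(A) F = mv: LHS [L M T^-2], RHS [L M T^-1] ✗
(B) F = ma: LHS [L M T^-2], RHS [L M T^-2] ✓

Expression (A) F = mv is dimensionally incorrect.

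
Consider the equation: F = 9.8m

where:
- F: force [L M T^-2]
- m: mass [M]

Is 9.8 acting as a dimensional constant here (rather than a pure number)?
Yes

F has dimensions [L M T^-2], while m alone has dimensions [M]. For the equation to balance, the factor 9.8 must carry dimensions [L T^-2] — it is a dimensional constant (a numerical value of a physical quantity with its units suppressed), not a pure number.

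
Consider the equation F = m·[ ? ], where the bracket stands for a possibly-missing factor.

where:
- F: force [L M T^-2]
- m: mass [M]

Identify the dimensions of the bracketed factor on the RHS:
[L T^-2] — acceleration (e.g. a)

F has dimensions [L M T^-2]; m has dimensions [M].
The bracketed factor must supply [L M T^-2] / [M] = [L T^-2].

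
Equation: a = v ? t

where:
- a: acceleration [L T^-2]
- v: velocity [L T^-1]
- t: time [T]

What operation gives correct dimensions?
division (÷): a = v ÷ t

a [L T^-2]; v [L T^-1]; t [T].
v × t → [L] ✗
v ÷ t → [L T^-2] ✓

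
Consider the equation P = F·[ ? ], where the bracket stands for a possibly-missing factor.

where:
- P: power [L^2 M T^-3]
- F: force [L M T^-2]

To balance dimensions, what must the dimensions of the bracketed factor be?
[L T^-1] — velocity (e.g. v)

P has dimensions [L^2 M T^-3]; F has dimensions [L M T^-2].
The bracketed factor must supply [L^2 M T^-3] / [L M T^-2] = [L T^-1].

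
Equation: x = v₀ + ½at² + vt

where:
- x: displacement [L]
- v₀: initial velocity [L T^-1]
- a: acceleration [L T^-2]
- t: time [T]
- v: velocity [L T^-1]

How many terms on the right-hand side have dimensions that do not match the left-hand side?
1

LHS x: [L]
- v₀: [L T^-1] ✗
- ½at²: [L] ✓
- vt: [L] ✓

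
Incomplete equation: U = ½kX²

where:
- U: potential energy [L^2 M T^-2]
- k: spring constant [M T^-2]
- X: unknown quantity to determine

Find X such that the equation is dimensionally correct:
X = x (displacement), dimensions [L]

U has dimensions [L^2 M T^-2]; the rest of the RHS (½k) has dimensions [M T^-2].
So X² must have dimensions [L^2], i.e. X has dimensions [L] — X = x (displacement).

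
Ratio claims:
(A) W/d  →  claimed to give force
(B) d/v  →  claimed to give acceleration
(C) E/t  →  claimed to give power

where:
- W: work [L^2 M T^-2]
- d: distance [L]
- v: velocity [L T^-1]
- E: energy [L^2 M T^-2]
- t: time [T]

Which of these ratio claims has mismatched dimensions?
(B) d/v does not give acceleration

(A) W/d: [L M T^-2] = force [L M T^-2] ✓
(B) d/v: [T] ≠ acceleration [L T^-2] ✗
(C) E/t: [L^2 M T^-3] = power [L^2 M T^-3] ✓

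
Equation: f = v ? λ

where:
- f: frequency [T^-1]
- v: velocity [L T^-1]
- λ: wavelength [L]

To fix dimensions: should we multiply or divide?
division (÷): f = v ÷ λ

f [T^-1]; v [L T^-1]; λ [L].
v × λ → [L^2 T^-1] ✗
v ÷ λ → [T^-1] ✓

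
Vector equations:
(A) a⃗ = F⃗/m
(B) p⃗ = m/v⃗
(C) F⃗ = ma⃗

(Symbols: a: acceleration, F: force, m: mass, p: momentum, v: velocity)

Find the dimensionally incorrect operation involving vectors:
(B) p⃗ = m/v⃗

(A) a⃗ = F⃗/m: LHS [L T^-2], RHS [L T^-2] ✓ — force (vector) divided by mass (scalar)
(B) p⃗ = m/v⃗: LHS [L M T^-1], RHS [L^-1 M T] ✗ — momentum is mass times velocity; should be mv⃗ (and division by a vector is undefined)
(C) F⃗ = ma⃗: LHS [L M T^-2], RHS [L M T^-2] ✓ — Force and acceleration are vectors, mass is a scalar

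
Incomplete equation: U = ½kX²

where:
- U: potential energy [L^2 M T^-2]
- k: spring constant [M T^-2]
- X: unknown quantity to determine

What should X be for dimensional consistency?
X = x (displacement), dimensions [L]

U has dimensions [L^2 M T^-2]; the rest of the RHS (½k) has dimensions [M T^-2].
So X² must have dimensions [L^2], i.e. X has dimensions [L] — X = x (displacement).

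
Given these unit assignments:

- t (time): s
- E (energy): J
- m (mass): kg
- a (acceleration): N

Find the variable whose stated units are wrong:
a

The variable a (acceleration) should have units m/s², not N.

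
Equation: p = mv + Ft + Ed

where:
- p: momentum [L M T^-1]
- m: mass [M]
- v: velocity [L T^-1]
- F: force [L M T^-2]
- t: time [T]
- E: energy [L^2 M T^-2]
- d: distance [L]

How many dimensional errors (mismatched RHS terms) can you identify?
1

LHS p: [L M T^-1]
- mv: [L M T^-1] ✓
- Ft: [L M T^-1] ✓
- Ed: [L^3 M T^-2] ✗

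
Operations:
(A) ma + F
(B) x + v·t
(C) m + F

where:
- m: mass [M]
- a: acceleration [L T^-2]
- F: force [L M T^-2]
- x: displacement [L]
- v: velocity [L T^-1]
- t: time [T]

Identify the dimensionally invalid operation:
(C) m + F

(A) ma + F: ma [L M T^-2] and F [L M T^-2] — same dimensions ✓
(B) x + v·t: x [L] and v·t [L] — same dimensions ✓
(C) m + F: m [M] and F [L M T^-2] — different dimensions cannot be added/subtracted ✗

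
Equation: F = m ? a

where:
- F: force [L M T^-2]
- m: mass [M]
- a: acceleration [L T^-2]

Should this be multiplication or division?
multiplication (×): F = m × a

F [L M T^-2]; m [M]; a [L T^-2].
m × a → [L M T^-2] ✓
m ÷ a → [L^-1 M T^2] ✗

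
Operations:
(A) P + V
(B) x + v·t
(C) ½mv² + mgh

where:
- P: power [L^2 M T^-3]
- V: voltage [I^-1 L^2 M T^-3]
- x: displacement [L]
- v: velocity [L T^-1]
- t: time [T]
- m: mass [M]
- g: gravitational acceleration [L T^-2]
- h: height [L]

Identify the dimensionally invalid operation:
(A) P + V

(A) P + V: P [L^2 M T^-3] and V [I^-1 L^2 M T^-3] — different dimensions cannot be added/subtracted ✗
(B) x + v·t: x [L] and v·t [L] — same dimensions ✓
(C) ½mv² + mgh: ½mv² [L^2 M T^-2] and mgh [L^2 M T^-2] — same dimensions ✓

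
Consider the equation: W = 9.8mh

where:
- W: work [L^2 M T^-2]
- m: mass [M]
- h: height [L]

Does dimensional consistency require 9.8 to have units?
Yes

W has dimensions [L^2 M T^-2], while mh alone has dimensions [L M]. For the equation to balance, the factor 9.8 must carry dimensions [L T^-2] — it is a dimensional constant (a numerical value of a physical quantity with its units suppressed), not a pure number.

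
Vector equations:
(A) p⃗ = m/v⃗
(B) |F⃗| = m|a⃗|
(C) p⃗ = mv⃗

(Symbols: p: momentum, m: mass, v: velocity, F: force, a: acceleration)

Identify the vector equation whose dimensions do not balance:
(A) p⃗ = m/v⃗

(A) p⃗ = m/v⃗: LHS [L M T^-1], RHS [L^-1 M T] ✗ — momentum is mass times velocity; should be mv⃗ (and division by a vector is undefined)
(B) |F⃗| = m|a⃗|: LHS [L M T^-2], RHS [L M T^-2] ✓ — magnitudes of vectors are scalars
(C) p⃗ = mv⃗: LHS [L M T^-1], RHS [L M T^-1] ✓ — mass (scalar) times velocity (vector)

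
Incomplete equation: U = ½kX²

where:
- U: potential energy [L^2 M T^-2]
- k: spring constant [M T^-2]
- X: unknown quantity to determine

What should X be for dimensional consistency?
X = x (displacement), dimensions [L]

U has dimensions [L^2 M T^-2]; the rest of the RHS (½k) has dimensions [M T^-2].
So X² must have dimensions [L^2], i.e. X has dimensions [L] — X = x (displacement).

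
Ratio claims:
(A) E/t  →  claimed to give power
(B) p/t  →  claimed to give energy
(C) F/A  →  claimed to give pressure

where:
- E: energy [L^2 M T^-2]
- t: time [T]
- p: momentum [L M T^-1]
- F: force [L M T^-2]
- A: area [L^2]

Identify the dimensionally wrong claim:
(B) p/t does not give energy

(A) E/t: [L^2 M T^-3] = power [L^2 M T^-3] ✓
(B) p/t: [L M T^-2] ≠ energy [L^2 M T^-2] ✗
(C) F/A: [L^-1 M T^-2] = pressure [L^-1 M T^-2] ✓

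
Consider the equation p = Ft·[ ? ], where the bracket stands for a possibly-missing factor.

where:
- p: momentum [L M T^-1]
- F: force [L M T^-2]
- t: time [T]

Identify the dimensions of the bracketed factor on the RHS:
Nothing is missing — the bracketed factor must be dimensionless.

p has dimensions [L M T^-1] and Ft already has dimensions [L M T^-1], so p = Ft is dimensionally complete.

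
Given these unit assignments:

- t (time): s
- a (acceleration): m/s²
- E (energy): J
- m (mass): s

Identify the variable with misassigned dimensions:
m

The variable m (mass) should have units kg, not s.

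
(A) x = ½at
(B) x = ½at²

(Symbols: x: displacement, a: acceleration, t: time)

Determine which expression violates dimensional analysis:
(A)

(A) x = ½at: LHS [L], RHS [L T^-1] ✗
(B) x = ½at²: LHS [L], RHS [L] ✓

Expression (A) x = ½at is dimensionally incorrect.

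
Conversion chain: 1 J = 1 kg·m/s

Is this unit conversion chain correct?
The chain is incorrect (it contains an error).

Incorrect: Joule is kg·m²/s², not kg·m/s (that is momentum)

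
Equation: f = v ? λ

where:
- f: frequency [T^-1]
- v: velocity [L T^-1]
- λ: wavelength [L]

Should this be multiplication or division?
division (÷): f = v ÷ λ

f [T^-1]; v [L T^-1]; λ [L].
v × λ → [L^2 T^-1] ✗
v ÷ λ → [T^-1] ✓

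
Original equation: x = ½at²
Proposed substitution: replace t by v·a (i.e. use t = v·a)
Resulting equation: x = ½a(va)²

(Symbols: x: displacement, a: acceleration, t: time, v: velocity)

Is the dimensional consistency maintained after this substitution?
No

[t] = [T] and [v·a] = [L^2 T^-3]. These differ, so the substitution replaces a quantity by one of different dimensions and the result x = ½a(va)² has LHS [L] vs RHS [L^5 T^-8] — inconsistent.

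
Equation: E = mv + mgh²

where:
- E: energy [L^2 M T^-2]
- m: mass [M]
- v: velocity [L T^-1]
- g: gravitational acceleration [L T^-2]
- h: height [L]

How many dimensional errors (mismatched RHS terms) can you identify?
2

LHS E: [L^2 M T^-2]
- mv: [L M T^-1] ✗
- mgh²: [L^3 M T^-2] ✗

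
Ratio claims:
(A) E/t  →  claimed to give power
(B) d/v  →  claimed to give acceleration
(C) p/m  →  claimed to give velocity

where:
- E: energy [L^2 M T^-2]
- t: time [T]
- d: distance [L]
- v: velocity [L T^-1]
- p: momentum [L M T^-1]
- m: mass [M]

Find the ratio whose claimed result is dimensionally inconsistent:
(B) d/v does not give acceleration

(A) E/t: [L^2 M T^-3] = power [L^2 M T^-3] ✓
(B) d/v: [T] ≠ acceleration [L T^-2] ✗
(C) p/m: [L T^-1] = velocity [L T^-1] ✓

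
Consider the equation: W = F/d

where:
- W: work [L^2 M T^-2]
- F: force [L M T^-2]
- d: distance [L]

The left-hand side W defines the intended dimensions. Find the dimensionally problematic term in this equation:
The right-hand side term F/d

W has dimensions [L^2 M T^-2], but F/d has dimensions [M T^-2], so the term F/d is dimensionally wrong for W.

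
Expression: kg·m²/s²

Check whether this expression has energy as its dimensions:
Yes

The expression kg·m²/s² has dimensions [L^2 M T^-2], which is exactly energy [L^2 M T^-2].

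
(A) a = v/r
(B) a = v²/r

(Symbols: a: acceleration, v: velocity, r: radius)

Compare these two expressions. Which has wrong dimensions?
(A)

(A) a = v/r: LHS [L T^-2], RHS [T^-1] ✗
(B) a = v²/r: LHS [L T^-2], RHS [L T^-2] ✓

Expression (A) a = v/r is dimensionally incorrect.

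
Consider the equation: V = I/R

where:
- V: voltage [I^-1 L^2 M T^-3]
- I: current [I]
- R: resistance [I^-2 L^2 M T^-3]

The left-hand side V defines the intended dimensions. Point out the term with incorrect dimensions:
The right-hand side term I/R

V has dimensions [I^-1 L^2 M T^-3], but I/R has dimensions [I^3 L^-2 M^-1 T^3], so the term I/R is dimensionally wrong for V.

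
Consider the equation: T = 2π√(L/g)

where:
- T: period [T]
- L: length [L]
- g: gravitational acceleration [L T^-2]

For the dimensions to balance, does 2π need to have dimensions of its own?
No

T has dimensions [T] and √(L/g) already has dimensions [T], so the equation balances without 2π contributing any dimensions. 2π is a pure (dimensionless) number; changing or removing it would not affect dimensional consistency.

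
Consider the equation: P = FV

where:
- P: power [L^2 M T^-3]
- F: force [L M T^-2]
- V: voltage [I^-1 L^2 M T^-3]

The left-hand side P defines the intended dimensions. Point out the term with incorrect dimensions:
The right-hand side term FV

P has dimensions [L^2 M T^-3], but FV has dimensions [I^-1 L^3 M^2 T^-5], so the term FV is dimensionally wrong for P.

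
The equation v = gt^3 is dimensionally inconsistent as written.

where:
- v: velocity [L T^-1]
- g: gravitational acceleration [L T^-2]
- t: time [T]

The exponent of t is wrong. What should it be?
The exponent of t should be 1: v = gt

The LHS v has dimensions [L T^-1]; t has dimensions [T].
As written, the RHS gt^3 (exponent 3 on t) has dimensions [L T], which does not match.
With exponent 1, the RHS gt has dimensions [L T^-1], matching the LHS.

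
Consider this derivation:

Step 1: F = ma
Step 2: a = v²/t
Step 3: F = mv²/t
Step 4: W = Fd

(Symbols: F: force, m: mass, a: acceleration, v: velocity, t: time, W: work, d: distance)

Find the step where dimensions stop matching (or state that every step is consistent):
Step 2

Step 1: F = ma → LHS [L M T^-2], RHS [L M T^-2] ✓
Step 2: a = v²/t → LHS [L T^-2], RHS [L^2 T^-3] ✗

The first dimensional inconsistency appears in step 2: a = v²/t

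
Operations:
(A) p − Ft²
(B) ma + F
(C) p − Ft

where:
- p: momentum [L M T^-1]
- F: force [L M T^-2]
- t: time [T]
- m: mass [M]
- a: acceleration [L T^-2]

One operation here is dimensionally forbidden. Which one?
(A) p − Ft²

(A) p − Ft²: p [L M T^-1] and Ft² [L M] — different dimensions cannot be added/subtracted ✗
(B) ma + F: ma [L M T^-2] and F [L M T^-2] — same dimensions ✓
(C) p − Ft: p [L M T^-1] and Ft [L M T^-1] — same dimensions ✓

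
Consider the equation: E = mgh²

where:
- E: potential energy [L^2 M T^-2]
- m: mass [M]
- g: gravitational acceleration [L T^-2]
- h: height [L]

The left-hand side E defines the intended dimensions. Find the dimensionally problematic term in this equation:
The right-hand side term mgh²

E has dimensions [L^2 M T^-2], but mgh² has dimensions [L^3 M T^-2], so the term mgh² is dimensionally wrong for E.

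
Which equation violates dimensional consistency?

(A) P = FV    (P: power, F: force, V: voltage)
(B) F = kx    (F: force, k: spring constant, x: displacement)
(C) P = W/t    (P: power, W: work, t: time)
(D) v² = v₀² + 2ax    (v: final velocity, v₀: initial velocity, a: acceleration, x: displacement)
(A) P = FV

The equation (A) P = FV is dimensionally incorrect.

LHS (P): [L^2 M T^-3]
RHS (FV): [I^-1 L^3 M^2 T^-5] ✗

The dimensions do not match. The other three equations balance.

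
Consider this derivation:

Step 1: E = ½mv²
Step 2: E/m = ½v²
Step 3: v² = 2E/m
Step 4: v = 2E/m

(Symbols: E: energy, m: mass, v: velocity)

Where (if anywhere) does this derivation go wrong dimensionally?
Step 4

Step 1: E = ½mv² → LHS [L^2 M T^-2], RHS [L^2 M T^-2] ✓
Step 2: E/m = ½v² → LHS [L^2 T^-2], RHS [L^2 T^-2] ✓
Step 3: v² = 2E/m → LHS [L^2 T^-2], RHS [L^2 T^-2] ✓
Step 4: v = 2E/m → LHS [L T^-1], RHS [L^2 T^-2] ✗

The first dimensional inconsistency appears in step 4: v = 2E/m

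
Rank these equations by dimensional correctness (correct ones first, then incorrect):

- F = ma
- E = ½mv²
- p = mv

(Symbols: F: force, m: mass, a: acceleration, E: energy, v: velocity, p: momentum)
Dimensionally correct: F = ma, E = ½mv², p = mv
Dimensionally incorrect: none
Ordered (correct first, then incorrect): F = ma, E = ½mv², p = mv

- F = ma: LHS [L M T^-2], RHS [L M T^-2] → correct ✓
- E = ½mv²: LHS [L^2 M T^-2], RHS [L^2 M T^-2] → correct ✓
- p = mv: LHS [L M T^-1], RHS [L M T^-1] → correct ✓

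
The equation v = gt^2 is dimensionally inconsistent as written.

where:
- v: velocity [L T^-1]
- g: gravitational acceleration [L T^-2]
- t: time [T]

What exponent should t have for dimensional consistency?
The exponent of t should be 1: v = gt

The LHS v has dimensions [L T^-1]; t has dimensions [T].
As written, the RHS gt^2 (exponent 2 on t) has dimensions [L], which does not match.
With exponent 1, the RHS gt has dimensions [L T^-1], matching the LHS.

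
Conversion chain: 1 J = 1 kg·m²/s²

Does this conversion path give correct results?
The chain is correct (no errors).

Correct: Joule is defined as kg·m²/s²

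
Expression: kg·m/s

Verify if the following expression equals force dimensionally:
No

The expression kg·m/s has dimensions [L M T^-1], but force has dimensions [L M T^-2].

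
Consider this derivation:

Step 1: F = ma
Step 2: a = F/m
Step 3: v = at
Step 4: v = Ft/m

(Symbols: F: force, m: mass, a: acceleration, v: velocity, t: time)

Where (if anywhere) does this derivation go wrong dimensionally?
No step introduces an error — all steps are dimensionally consistent.

Step 1: F = ma → LHS [L M T^-2], RHS [L M T^-2] ✓
Step 2: a = F/m → LHS [L T^-2], RHS [L T^-2] ✓
Step 3: v = at → LHS [L T^-1], RHS [L T^-1] ✓
Step 4: v = Ft/m → LHS [L T^-1], RHS [L T^-1] ✓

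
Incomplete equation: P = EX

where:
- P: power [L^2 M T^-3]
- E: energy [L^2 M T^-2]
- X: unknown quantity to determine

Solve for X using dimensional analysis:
X = f (inverse time / frequency (1/t)), dimensions [T^-1]

P has dimensions [L^2 M T^-3]; the rest of the RHS (E) has dimensions [L^2 M T^-2].
So X must have dimensions [T^-1] — X = f (inverse time / frequency (1/t)).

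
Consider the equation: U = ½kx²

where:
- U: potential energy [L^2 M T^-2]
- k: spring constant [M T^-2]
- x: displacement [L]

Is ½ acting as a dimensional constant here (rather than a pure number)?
No

U has dimensions [L^2 M T^-2] and kx² already has dimensions [L^2 M T^-2], so the equation balances without ½ contributing any dimensions. ½ is a pure (dimensionless) number; changing or removing it would not affect dimensional consistency.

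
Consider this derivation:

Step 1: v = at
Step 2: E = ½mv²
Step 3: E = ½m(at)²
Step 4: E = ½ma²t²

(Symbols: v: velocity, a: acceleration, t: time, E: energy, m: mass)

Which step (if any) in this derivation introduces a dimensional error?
No step introduces an error — all steps are dimensionally consistent.

Step 1: v = at → LHS [L T^-1], RHS [L T^-1] ✓
Step 2: E = ½mv² → LHS [L^2 M T^-2], RHS [L^2 M T^-2] ✓
Step 3: E = ½m(at)² → LHS [L^2 M T^-2], RHS [L^2 M T^-2] ✓
Step 4: E = ½ma²t² → LHS [L^2 M T^-2], RHS [L^2 M T^-2] ✓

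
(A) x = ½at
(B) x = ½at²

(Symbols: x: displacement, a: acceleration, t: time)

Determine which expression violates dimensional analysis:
(A)

(A) x = ½at: LHS [L], RHS [L T^-1] ✗
(B) x = ½at²: LHS [L], RHS [L] ✓

Expression (A) x = ½at is dimensionally incorrect.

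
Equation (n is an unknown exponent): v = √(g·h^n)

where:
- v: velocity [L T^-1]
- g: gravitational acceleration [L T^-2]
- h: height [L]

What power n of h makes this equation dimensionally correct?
n = 1

v has dimensions [L T^-1]; h has dimensions [L].
With n = 1: √(g·h^1) has dimensions [L T^-1], matching the LHS ✓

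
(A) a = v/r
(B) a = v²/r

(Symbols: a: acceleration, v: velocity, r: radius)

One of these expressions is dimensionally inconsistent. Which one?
(A)

(A) a = v/r: LHS [L T^-2], RHS [T^-1] ✗
(B) a = v²/r: LHS [L T^-2], RHS [L T^-2] ✓

Expression (A) a = v/r is dimensionally incorrect.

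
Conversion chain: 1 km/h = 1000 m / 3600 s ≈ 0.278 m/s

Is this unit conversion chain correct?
The chain is correct (no errors).

Correct: 1 km = 1000 m, 1 h = 3600 s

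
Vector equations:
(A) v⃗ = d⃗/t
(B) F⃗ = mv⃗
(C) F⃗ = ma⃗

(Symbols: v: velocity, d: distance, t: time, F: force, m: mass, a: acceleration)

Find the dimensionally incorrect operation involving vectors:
(B) F⃗ = mv⃗

(A) v⃗ = d⃗/t: LHS [L T^-1], RHS [L T^-1] ✓ — displacement (vector) divided by time (scalar)
(B) F⃗ = mv⃗: LHS [L M T^-2], RHS [L M T^-1] ✗ — mass times velocity is momentum, not force; should be ma⃗
(C) F⃗ = ma⃗: LHS [L M T^-2], RHS [L M T^-2] ✓ — Force and acceleration are vectors, mass is a scalar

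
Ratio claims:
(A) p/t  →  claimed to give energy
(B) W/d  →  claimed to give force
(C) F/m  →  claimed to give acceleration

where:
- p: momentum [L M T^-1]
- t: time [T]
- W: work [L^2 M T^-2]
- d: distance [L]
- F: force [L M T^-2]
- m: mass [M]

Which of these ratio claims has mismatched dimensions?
(A) p/t does not give energy

(A) p/t: [L M T^-2] ≠ energy [L^2 M T^-2] ✗
(B) W/d: [L M T^-2] = force [L M T^-2] ✓
(C) F/m: [L T^-2] = acceleration [L T^-2] ✓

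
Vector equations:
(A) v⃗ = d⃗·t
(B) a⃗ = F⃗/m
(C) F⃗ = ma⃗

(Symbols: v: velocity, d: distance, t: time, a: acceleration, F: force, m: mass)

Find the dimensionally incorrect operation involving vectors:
(A) v⃗ = d⃗·t

(A) v⃗ = d⃗·t: LHS [L T^-1], RHS [L T] ✗ — velocity is displacement per time; should be d⃗/t
(B) a⃗ = F⃗/m: LHS [L T^-2], RHS [L T^-2] ✓ — force (vector) divided by mass (scalar)
(C) F⃗ = ma⃗: LHS [L M T^-2], RHS [L M T^-2] ✓ — Force and acceleration are vectors, mass is a scalar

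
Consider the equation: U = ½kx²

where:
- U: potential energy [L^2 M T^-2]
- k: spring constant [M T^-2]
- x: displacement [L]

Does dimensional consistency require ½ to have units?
No

U has dimensions [L^2 M T^-2] and kx² already has dimensions [L^2 M T^-2], so the equation balances without ½ contributing any dimensions. ½ is a pure (dimensionless) number; changing or removing it would not affect dimensional consistency.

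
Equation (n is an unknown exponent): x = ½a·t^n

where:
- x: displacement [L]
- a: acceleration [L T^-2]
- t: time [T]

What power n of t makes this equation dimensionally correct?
n = 2

x has dimensions [L]; t has dimensions [T].
The rest of the RHS has dimensions [L T^-2], so t^n must supply [T^2].
With n = 2: ½a·t^2 has dimensions [L], matching the LHS ✓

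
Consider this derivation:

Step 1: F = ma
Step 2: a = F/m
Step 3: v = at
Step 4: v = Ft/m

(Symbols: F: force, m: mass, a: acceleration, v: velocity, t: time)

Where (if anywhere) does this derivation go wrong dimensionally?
No step introduces an error — all steps are dimensionally consistent.

Step 1: F = ma → LHS [L M T^-2], RHS [L M T^-2] ✓
Step 2: a = F/m → LHS [L T^-2], RHS [L T^-2] ✓
Step 3: v = at → LHS [L T^-1], RHS [L T^-1] ✓
Step 4: v = Ft/m → LHS [L T^-1], RHS [L T^-1] ✓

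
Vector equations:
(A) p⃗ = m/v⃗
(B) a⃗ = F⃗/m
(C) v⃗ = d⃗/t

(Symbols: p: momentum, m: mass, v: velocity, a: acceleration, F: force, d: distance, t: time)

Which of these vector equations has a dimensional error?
(A) p⃗ = m/v⃗

(A) p⃗ = m/v⃗: LHS [L M T^-1], RHS [L^-1 M T] ✗ — momentum is mass times velocity; should be mv⃗ (and division by a vector is undefined)
(B) a⃗ = F⃗/m: LHS [L T^-2], RHS [L T^-2] ✓ — force (vector) divided by mass (scalar)
(C) v⃗ = d⃗/t: LHS [L T^-1], RHS [L T^-1] ✓ — displacement (vector) divided by time (scalar)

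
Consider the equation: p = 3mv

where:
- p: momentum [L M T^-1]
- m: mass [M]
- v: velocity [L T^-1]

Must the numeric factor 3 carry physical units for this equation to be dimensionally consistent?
No

p has dimensions [L M T^-1] and mv already has dimensions [L M T^-1], so the equation balances without 3 contributing any dimensions. 3 is a pure (dimensionless) number; changing or removing it would not affect dimensional consistency.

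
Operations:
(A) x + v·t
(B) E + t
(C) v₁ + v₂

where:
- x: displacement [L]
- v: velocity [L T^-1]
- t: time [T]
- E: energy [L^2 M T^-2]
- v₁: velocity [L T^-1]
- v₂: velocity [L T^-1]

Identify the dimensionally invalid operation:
(B) E + t

(A) x + v·t: x [L] and v·t [L] — same dimensions ✓
(B) E + t: E [L^2 M T^-2] and t [T] — different dimensions cannot be added/subtracted ✗
(C) v₁ + v₂: v₁ [L T^-1] and v₂ [L T^-1] — same dimensions ✓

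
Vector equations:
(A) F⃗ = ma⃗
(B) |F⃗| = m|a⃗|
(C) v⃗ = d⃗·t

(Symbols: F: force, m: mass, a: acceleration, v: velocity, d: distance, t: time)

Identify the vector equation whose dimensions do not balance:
(C) v⃗ = d⃗·t

(A) F⃗ = ma⃗: LHS [L M T^-2], RHS [L M T^-2] ✓ — Force and acceleration are vectors, mass is a scalar
(B) |F⃗| = m|a⃗|: LHS [L M T^-2], RHS [L M T^-2] ✓ — magnitudes of vectors are scalars
(C) v⃗ = d⃗·t: LHS [L T^-1], RHS [L T] ✗ — velocity is displacement per time; should be d⃗/t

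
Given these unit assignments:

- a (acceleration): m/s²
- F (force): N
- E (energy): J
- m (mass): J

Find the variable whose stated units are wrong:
m

The variable m (mass) should have units kg, not J.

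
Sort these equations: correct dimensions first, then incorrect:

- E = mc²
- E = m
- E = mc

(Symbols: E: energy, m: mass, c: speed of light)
Dimensionally correct: E = mc²
Dimensionally incorrect: E = m, E = mc
Ordered (correct first, then incorrect): E = mc², E = m, E = mc

- E = mc²: LHS [L^2 M T^-2], RHS [L^2 M T^-2] → correct ✓
- E = m: LHS [L^2 M T^-2], RHS [M] → incorrect ✗
- E = mc: LHS [L^2 M T^-2], RHS [L M T^-1] → incorrect ✗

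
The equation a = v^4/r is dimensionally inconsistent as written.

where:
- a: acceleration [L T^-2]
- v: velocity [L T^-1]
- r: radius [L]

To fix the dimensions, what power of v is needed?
The exponent of v should be 2: a = v^2/r

The LHS a has dimensions [L T^-2]; v has dimensions [L T^-1].
As written, the RHS v^4/r (exponent 4 on v) has dimensions [L^3 T^-4], which does not match.
With exponent 2, the RHS v^2/r has dimensions [L T^-2], matching the LHS.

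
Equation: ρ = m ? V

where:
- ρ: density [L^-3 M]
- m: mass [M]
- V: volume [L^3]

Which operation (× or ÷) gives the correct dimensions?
division (÷): ρ = m ÷ V

ρ [L^-3 M]; m [M]; V [L^3].
m × V → [L^3 M] ✗
m ÷ V → [L^-3 M] ✓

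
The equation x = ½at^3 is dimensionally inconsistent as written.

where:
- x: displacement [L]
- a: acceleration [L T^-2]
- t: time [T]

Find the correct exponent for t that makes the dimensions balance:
The exponent of t should be 2: x = ½at^2

The LHS x has dimensions [L]; t has dimensions [T].
As written, the RHS ½at^3 (exponent 3 on t) has dimensions [L T], which does not match.
With exponent 2, the RHS ½at^2 has dimensions [L], matching the LHS.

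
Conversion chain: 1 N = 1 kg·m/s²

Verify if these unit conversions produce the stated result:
The chain is correct (no errors).

Correct: Newton is defined as kg·m/s²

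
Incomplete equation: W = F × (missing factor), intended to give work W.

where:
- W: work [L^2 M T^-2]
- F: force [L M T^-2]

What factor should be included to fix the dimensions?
d (distance), dimensions [L]

W has dimensions [L^2 M T^-2] and F has dimensions [L M T^-2].
The missing factor must have dimensions [L^2 M T^-2] / [L M T^-2] = [L], i.e. distance (d).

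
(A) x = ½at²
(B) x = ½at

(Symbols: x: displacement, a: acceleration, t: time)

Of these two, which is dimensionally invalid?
(B)

(A) x = ½at²: LHS [L], RHS [L] ✓
(B) x = ½at: LHS [L], RHS [L T^-1] ✗

Expression (B) x = ½at is dimensionally incorrect.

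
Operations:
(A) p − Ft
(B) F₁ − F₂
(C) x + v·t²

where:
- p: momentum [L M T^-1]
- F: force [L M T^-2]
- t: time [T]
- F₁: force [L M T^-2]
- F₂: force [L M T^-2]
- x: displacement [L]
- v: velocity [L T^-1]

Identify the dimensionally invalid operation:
(C) x + v·t²

(A) p − Ft: p [L M T^-1] and Ft [L M T^-1] — same dimensions ✓
(B) F₁ − F₂: F₁ [L M T^-2] and F₂ [L M T^-2] — same dimensions ✓
(C) x + v·t²: x [L] and v·t² [L T] — different dimensions cannot be added/subtracted ✗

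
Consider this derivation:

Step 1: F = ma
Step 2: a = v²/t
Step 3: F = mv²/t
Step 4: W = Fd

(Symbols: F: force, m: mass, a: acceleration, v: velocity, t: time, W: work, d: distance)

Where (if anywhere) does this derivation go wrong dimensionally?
Step 2

Step 1: F = ma → LHS [L M T^-2], RHS [L M T^-2] ✓
Step 2: a = v²/t → LHS [L T^-2], RHS [L^2 T^-3] ✗

The first dimensional inconsistency appears in step 2: a = v²/t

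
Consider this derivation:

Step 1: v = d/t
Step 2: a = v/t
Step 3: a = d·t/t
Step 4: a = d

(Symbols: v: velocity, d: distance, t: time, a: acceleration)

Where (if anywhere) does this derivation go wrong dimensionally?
Step 3

Step 1: v = d/t → LHS [L T^-1], RHS [L T^-1] ✓
Step 2: a = v/t → LHS [L T^-2], RHS [L T^-2] ✓
Step 3: a = d·t/t → LHS [L T^-2], RHS [L] ✗

The first dimensional inconsistency appears in step 3: a = d·t/t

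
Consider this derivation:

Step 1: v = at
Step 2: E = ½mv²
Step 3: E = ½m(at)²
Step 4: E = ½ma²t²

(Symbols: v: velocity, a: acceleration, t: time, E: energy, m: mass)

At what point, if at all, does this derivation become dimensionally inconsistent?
No step introduces an error — all steps are dimensionally consistent.

Step 1: v = at → LHS [L T^-1], RHS [L T^-1] ✓
Step 2: E = ½mv² → LHS [L^2 M T^-2], RHS [L^2 M T^-2] ✓
Step 3: E = ½m(at)² → LHS [L^2 M T^-2], RHS [L^2 M T^-2] ✓
Step 4: E = ½ma²t² → LHS [L^2 M T^-2], RHS [L^2 M T^-2] ✓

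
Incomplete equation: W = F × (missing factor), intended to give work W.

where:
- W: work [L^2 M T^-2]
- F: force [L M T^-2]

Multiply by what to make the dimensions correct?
d (distance), dimensions [L]

W has dimensions [L^2 M T^-2] and F has dimensions [L M T^-2].
The missing factor must have dimensions [L^2 M T^-2] / [L M T^-2] = [L], i.e. distance (d).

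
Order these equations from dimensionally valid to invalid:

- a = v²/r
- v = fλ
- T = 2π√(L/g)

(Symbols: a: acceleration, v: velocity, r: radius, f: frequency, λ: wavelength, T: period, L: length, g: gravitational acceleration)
Dimensionally correct: a = v²/r, v = fλ, T = 2π√(L/g)
Dimensionally incorrect: none
Ordered (correct first, then incorrect): a = v²/r, v = fλ, T = 2π√(L/g)

- a = v²/r: LHS [L T^-2], RHS [L T^-2] → correct ✓
- v = fλ: LHS [L T^-1], RHS [L T^-1] → correct ✓
- T = 2π√(L/g): LHS [T], RHS [T] → correct ✓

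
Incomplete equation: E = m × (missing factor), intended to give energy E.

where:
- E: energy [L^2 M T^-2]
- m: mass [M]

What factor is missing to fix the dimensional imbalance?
v² (velocity squared), dimensions [L^2 T^-2]

E has dimensions [L^2 M T^-2] and m has dimensions [M].
The missing factor must have dimensions [L^2 M T^-2] / [M] = [L^2 T^-2], i.e. velocity squared (v²).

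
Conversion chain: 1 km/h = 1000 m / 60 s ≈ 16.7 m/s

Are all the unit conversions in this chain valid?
The chain is incorrect (it contains an error).

Incorrect: 1 h = 3600 s, not 60 s (1 km/h ≈ 0.278 m/s)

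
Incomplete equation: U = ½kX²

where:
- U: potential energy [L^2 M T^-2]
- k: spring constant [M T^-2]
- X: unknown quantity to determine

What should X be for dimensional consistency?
X = x (displacement), dimensions [L]

U has dimensions [L^2 M T^-2]; the rest of the RHS (½k) has dimensions [M T^-2].
So X² must have dimensions [L^2], i.e. X has dimensions [L] — X = x (displacement).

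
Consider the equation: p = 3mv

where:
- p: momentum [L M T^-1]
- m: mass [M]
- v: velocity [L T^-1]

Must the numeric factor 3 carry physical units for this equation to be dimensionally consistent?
No

p has dimensions [L M T^-1] and mv already has dimensions [L M T^-1], so the equation balances without 3 contributing any dimensions. 3 is a pure (dimensionless) number; changing or removing it would not affect dimensional consistency.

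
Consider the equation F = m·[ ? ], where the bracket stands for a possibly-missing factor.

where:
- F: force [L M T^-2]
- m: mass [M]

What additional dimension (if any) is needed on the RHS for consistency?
[L T^-2] — acceleration (e.g. a)

F has dimensions [L M T^-2]; m has dimensions [M].
The bracketed factor must supply [L M T^-2] / [M] = [L T^-2].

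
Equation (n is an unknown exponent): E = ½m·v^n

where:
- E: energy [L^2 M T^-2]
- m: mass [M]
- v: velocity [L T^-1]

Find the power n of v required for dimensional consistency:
n = 2

E has dimensions [L^2 M T^-2]; v has dimensions [L T^-1].
The rest of the RHS has dimensions [M], so v^n must supply [L^2 T^-2].
With n = 2: ½m·v^2 has dimensions [L^2 M T^-2], matching the LHS ✓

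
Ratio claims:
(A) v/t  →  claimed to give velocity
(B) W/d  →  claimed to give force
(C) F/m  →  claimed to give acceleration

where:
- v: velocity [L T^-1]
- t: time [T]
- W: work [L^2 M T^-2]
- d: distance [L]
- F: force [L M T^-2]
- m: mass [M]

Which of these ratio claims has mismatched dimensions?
(A) v/t does not give velocity

(A) v/t: [L T^-2] ≠ velocity [L T^-1] ✗
(B) W/d: [L M T^-2] = force [L M T^-2] ✓
(C) F/m: [L T^-2] = acceleration [L T^-2] ✓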